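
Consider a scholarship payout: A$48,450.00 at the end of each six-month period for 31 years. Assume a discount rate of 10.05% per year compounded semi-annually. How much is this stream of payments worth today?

This is an ordinary annuity: 62 payments of A$48,450.00 at the end of each six-month period.
Periodic rate r = 0.1005/2 per half-year; n is counted in half-years.
PV = PMT × [(1 − (1+r)^−n)/r] = 48,450 × [1 − (1+r)^−62] / r = A$918,046.19

A$918,046.19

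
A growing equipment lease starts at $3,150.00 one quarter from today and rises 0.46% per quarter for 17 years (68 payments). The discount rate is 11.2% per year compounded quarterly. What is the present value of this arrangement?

$106,489.98

Periodic rate r = 0.112/4 per quarter; n is counted in quarters.
Growing ordinary annuity: PV = PMT₁ × [1 − ((1+g)/(1+r))^n] / (r − g) = 3,150 × [1 − ((1+0.0046)/(1+r))^68] / (r − 0.0046) = $106,489.98.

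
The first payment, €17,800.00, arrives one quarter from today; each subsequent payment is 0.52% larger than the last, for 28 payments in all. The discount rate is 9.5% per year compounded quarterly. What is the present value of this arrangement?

Periodic rate r = 0.095/4 per quarter; n is counted in quarters.
Growing ordinary annuity: PV = PMT₁ × [1 − ((1+g)/(1+r))^n] / (r − g) = 17,800 × [1 − ((1+0.0052)/(1+r))^28] / (r − 0.0052) = €384,505.09.

€384,505.09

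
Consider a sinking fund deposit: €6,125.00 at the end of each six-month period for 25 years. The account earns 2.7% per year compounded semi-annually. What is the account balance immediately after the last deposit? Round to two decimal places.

€433,370.55

This is an ordinary annuity: 50 deposits of €6,125.00 at the end of each six-month period.
Periodic rate r = 0.027/2 per half-year; n is counted in half-years.
FV = PMT × [((1+r)^n − 1)/r] = 6,125 × [(1+r)^50 − 1] / r = €433,370.55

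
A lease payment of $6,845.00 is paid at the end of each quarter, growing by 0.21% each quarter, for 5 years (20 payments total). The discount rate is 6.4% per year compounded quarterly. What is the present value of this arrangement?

Periodic rate r = 0.064/4 per quarter; n is counted in quarters.
Growing ordinary annuity: PV = PMT₁ × [1 − ((1+g)/(1+r))^n] / (r − g) = 6,845 × [1 − ((1+0.0021)/(1+r))^20] / (r − 0.0021) = $118,588.85.

$118,588.85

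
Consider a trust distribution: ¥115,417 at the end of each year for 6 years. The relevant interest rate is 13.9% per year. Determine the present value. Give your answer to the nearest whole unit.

¥450,050

This is an ordinary annuity: 6 payments of ¥115,417 at the end of each year.
Periodic rate r = 0.139 per year.
PV = PMT × [(1 − (1+r)^−n)/r] = 115,417 × [1 − (1+r)^−6] / r = ¥450,050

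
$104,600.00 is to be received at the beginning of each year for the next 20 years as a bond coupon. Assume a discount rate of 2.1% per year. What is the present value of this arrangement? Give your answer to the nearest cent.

This is an annuity due: 20 payments of $104,600.00 at the beginning of each year.
Periodic rate r = 0.021 per year.
PV = PMT × [(1 − (1+r)^−n)/r] × (1+r) = 104,600 × [1 − (1+r)^−20] / r × (1+r) = $1,729,542.04

$1,729,542.04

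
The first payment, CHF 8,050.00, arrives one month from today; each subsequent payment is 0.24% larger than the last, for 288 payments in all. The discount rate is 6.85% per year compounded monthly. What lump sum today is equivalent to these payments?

CHF 1,491,226.84

Periodic rate r = 0.0685/12 per month; n is counted in months.
Growing ordinary annuity: PV = PMT₁ × [1 − ((1+g)/(1+r))^n] / (r − g) = 8,050 × [1 − ((1+0.0024)/(1+r))^288] / (r − 0.0024) = CHF 1,491,226.84.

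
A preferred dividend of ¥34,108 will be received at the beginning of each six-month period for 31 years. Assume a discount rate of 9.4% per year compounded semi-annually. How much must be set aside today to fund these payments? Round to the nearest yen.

¥715,754

This is an annuity due: 62 payments of ¥34,108 at the beginning of each six-month period.
Periodic rate r = 0.094/2 per half-year; n is counted in half-years.
PV = PMT × [(1 − (1+r)^−n)/r] × (1+r) = 34,108 × [1 − (1+r)^−62] / r × (1+r) = ¥715,754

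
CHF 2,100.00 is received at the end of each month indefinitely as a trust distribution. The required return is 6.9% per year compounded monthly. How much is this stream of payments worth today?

Periodic rate r = 0.069/12 per month.
Level perpetuity: PV = PMT / r = 2,100 / (0.069/12) = CHF 365,217.39.

CHF 365,217.39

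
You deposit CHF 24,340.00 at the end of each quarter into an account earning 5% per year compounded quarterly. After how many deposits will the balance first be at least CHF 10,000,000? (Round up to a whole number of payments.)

147 payments

Periodic rate r = 0.05/4 per quarter; n is counted in quarters.
Ordinary annuity FV: 10,000,000 = 24,340 × [((1+r)^n − 1)/r].
(1+r)^n = 1 + 10,000,000 × r / 24,340, so n = ln(1 + 10,000,000·r/24,340) / ln(1+r) = 146.03.
Round up to a whole number of payments: n = 147.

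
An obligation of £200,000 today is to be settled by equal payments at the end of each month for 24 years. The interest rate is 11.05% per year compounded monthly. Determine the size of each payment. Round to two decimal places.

Level ordinary annuity; solve PV = PMT × [(1 − (1+r)^−n)/r] for PMT.
Periodic rate r = 0.1105/12 per month; n is counted in months.
With n = 288: PMT = 200,000 / ([(1 − (1+r)^−n)/r]) = £1,983.21

£1,983.21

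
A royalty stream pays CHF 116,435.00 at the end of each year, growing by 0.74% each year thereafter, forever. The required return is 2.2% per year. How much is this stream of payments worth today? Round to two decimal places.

CHF 7,975,000.00

Periodic rate r = 0.022 per year.
Growing perpetuity (Gordon): PV = PMT₁ / (r − g) = 116,435 / (r − 0.0074) = CHF 7,975,000.00.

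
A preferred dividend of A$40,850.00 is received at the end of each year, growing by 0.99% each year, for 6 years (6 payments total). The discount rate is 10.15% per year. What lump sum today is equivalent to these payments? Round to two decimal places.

Periodic rate r = 0.1015 per year.
Growing ordinary annuity: PV = PMT₁ × [1 − ((1+g)/(1+r))^n] / (r − g) = 40,850 × [1 − ((1+0.0099)/(1+r))^6] / (r − 0.0099) = A$181,074.21.

A$181,074.21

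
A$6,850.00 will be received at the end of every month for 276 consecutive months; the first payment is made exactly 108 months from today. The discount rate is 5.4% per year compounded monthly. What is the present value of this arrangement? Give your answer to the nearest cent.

A$668,852.10

Ordinary annuity of 276 payments, first payment at period 108.
Periodic rate r = 0.054/12 per month; n is counted in months.
The ordinary-annuity PV formula values the stream one period before the first payment (period 107); discount that back 107 periods:
PV₀ = 6,850 × [1 − (1+r)^−276] / r × (1+r)^−107 = A$668,852.10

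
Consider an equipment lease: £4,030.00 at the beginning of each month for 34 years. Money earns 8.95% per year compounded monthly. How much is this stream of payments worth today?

This is an annuity due: 408 payments of £4,030.00 at the beginning of each month.
Periodic rate r = 0.0895/12 per month; n is counted in months.
PV = PMT × [(1 − (1+r)^−n)/r] × (1+r) = 4,030 × [1 − (1+r)^−408] / r × (1+r) = £518,108.73

£518,108.73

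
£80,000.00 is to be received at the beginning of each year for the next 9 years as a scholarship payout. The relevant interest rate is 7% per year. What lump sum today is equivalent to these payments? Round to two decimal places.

This is an annuity due: 9 payments of £80,000.00 at the beginning of each year.
Periodic rate r = 0.07 per year.
PV = PMT × [(1 − (1+r)^−n)/r] × (1+r) = 80,000 × [1 − (1+r)^−9] / r × (1+r) = £557,703.88

£557,703.88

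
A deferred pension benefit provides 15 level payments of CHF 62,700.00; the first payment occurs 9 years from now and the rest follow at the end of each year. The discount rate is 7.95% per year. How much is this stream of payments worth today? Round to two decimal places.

CHF 291,917.88

Ordinary annuity of 15 payments, first payment at period 9.
Periodic rate r = 0.0795 per year.
The ordinary-annuity PV formula values the stream one period before the first payment (period 8); discount that back 8 periods:
PV₀ = 62,700 × [1 − (1+r)^−15] / r × (1+r)^−8 = CHF 291,917.88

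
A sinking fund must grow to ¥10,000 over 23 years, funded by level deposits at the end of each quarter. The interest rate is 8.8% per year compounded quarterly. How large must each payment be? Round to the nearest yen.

Level ordinary annuity; solve FV = PMT × [((1+r)^n − 1)/r] for PMT.
Periodic rate r = 0.088/4 per quarter; n is counted in quarters.
With n = 92: PMT = 10,000 / ([((1+r)^n − 1)/r]) = ¥34

¥34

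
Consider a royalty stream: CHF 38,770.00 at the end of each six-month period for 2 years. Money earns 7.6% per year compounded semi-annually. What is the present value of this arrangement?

CHF 141,396.90

This is an ordinary annuity: 4 payments of CHF 38,770.00 at the end of each six-month period.
Periodic rate r = 0.076/2 per half-year; n is counted in half-years.
PV = PMT × [(1 − (1+r)^−n)/r] = 38,770 × [1 − (1+r)^−4] / r = CHF 141,396.90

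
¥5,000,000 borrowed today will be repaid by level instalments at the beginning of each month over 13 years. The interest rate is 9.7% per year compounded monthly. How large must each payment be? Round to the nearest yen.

¥56,059

Level annuity due; solve PV = PMT × [(1 − (1+r)^−n)/r] × (1+r) for PMT.
Periodic rate r = 0.097/12 per month; n is counted in months.
With n = 156: PMT = 5,000,000 / ([(1 − (1+r)^−n)/r] × (1+r)) = ¥56,059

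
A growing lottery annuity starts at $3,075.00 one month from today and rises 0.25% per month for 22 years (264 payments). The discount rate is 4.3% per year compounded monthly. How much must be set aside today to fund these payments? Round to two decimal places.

Periodic rate r = 0.043/12 per month; n is counted in months.
Growing ordinary annuity: PV = PMT₁ × [1 − ((1+g)/(1+r))^n] / (r − g) = 3,075 × [1 − ((1+0.0025)/(1+r))^264] / (r − 0.0025) = $704,181.34.

$704,181.34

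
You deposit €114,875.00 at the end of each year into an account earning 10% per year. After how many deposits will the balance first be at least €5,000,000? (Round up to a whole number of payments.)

18 payments

Periodic rate r = 0.1 per year.
Ordinary annuity FV: 5,000,000 = 114,875 × [((1+r)^n − 1)/r].
(1+r)^n = 1 + 5,000,000 × r / 114,875, so n = ln(1 + 5,000,000·r/114,875) / ln(1+r) = 17.60.
Round up to a whole number of payments: n = 18.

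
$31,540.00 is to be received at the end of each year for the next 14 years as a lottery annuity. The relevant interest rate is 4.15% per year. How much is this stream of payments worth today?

This is an ordinary annuity: 14 payments of $31,540.00 at the end of each year.
Periodic rate r = 0.0415 per year.
PV = PMT × [(1 − (1+r)^−n)/r] = 31,540 × [1 − (1+r)^−14] / r = $329,885.83

$329,885.83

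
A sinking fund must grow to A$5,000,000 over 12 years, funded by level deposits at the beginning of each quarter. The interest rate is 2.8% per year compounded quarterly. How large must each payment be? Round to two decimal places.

A$87,393.84

Level annuity due; solve FV = PMT × [((1+r)^n − 1)/r] × (1+r) for PMT.
Periodic rate r = 0.028/4 per quarter; n is counted in quarters.
With n = 48: PMT = 5,000,000 / ([((1+r)^n − 1)/r] × (1+r)) = A$87,393.84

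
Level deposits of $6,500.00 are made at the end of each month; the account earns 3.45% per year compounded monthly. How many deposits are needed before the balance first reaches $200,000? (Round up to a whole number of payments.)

Periodic rate r = 0.0345/12 per month; n is counted in months.
Ordinary annuity FV: 200,000 = 6,500 × [((1+r)^n − 1)/r].
(1+r)^n = 1 + 200,000 × r / 6,500, so n = ln(1 + 200,000·r/6,500) / ln(1+r) = 29.53.
Round up to a whole number of payments: n = 30.

30 payments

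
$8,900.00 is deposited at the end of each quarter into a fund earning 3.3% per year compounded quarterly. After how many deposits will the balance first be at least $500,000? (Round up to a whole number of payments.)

47 payments

Periodic rate r = 0.033/4 per quarter; n is counted in quarters.
Ordinary annuity FV: 500,000 = 8,900 × [((1+r)^n − 1)/r].
(1+r)^n = 1 + 500,000 × r / 8,900, so n = ln(1 + 500,000·r/8,900) / ln(1+r) = 46.35.
Round up to a whole number of payments: n = 47.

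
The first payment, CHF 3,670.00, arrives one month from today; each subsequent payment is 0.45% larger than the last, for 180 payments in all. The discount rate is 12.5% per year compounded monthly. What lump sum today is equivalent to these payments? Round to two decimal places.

Periodic rate r = 0.125/12 per month; n is counted in months.
Growing ordinary annuity: PV = PMT₁ × [1 − ((1+g)/(1+r))^n] / (r − g) = 3,670 × [1 − ((1+0.0045)/(1+r))^180] / (r − 0.0045) = CHF 404,761.41.

CHF 404,761.41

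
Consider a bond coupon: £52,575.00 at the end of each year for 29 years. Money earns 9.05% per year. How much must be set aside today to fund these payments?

£533,842.98

This is an ordinary annuity: 29 payments of £52,575.00 at the end of each year.
Periodic rate r = 0.0905 per year.
PV = PMT × [(1 − (1+r)^−n)/r] = 52,575 × [1 − (1+r)^−29] / r = £533,842.98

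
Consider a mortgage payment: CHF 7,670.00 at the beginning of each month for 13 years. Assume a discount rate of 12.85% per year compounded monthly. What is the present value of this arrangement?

CHF 586,509.11

This is an annuity due: 156 payments of CHF 7,670.00 at the beginning of each month.
Periodic rate r = 0.1285/12 per month; n is counted in months.
PV = PMT × [(1 − (1+r)^−n)/r] × (1+r) = 7,670 × [1 − (1+r)^−156] / r × (1+r) = CHF 586,509.11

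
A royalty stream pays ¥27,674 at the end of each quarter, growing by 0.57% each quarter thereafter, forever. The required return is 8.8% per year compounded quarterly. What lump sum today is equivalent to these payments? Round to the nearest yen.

¥1,697,791

Periodic rate r = 0.088/4 per quarter.
Growing perpetuity (Gordon): PV = PMT₁ / (r − g) = 27,674 / (r − 0.0057) = ¥1,697,791.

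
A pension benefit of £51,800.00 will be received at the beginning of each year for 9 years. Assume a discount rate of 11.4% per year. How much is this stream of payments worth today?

This is an annuity due: 9 payments of £51,800.00 at the beginning of each year.
Periodic rate r = 0.114 per year.
PV = PMT × [(1 − (1+r)^−n)/r] × (1+r) = 51,800 × [1 − (1+r)^−9] / r × (1+r) = £314,608.96

£314,608.96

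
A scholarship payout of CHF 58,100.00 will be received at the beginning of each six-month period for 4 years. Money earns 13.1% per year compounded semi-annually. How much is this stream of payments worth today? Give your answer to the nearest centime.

This is an annuity due: 8 payments of CHF 58,100.00 at the beginning of each six-month period.
Periodic rate r = 0.131/2 per half-year; n is counted in half-years.
PV = PMT × [(1 − (1+r)^−n)/r] × (1+r) = 58,100 × [1 − (1+r)^−8] / r × (1+r) = CHF 376,190.52

CHF 376,190.52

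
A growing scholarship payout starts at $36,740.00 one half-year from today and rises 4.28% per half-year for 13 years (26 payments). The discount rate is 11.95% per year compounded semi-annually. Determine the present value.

Periodic rate r = 0.1195/2 per half-year; n is counted in half-years.
Growing ordinary annuity: PV = PMT₁ × [1 − ((1+g)/(1+r))^n] / (r − g) = 36,740 × [1 − ((1+0.0428)/(1+r))^26] / (r − 0.0428) = $742,249.35.

$742,249.35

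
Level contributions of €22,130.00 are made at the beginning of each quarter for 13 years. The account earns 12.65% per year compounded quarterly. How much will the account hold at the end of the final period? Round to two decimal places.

This is an annuity due: 52 deposits of €22,130.00 at the beginning of each quarter.
Periodic rate r = 0.1265/4 per quarter; n is counted in quarters.
FV = PMT × [((1+r)^n − 1)/r] × (1+r) = 22,130 × [(1+r)^52 − 1] / r × (1+r) = €2,922,367.20

€2,922,367.20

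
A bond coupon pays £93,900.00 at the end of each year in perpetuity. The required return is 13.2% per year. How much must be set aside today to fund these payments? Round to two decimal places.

Periodic rate r = 0.132 per year.
Level perpetuity: PV = PMT / r = 93,900 / (0.132) = £711,363.64.

£711,363.64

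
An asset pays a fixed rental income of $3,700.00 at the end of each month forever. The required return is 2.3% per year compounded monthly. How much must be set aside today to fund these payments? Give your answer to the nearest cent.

$1,930,434.78

Periodic rate r = 0.023/12 per month.
Level perpetuity: PV = PMT / r = 3,700 / (0.023/12) = $1,930,434.78.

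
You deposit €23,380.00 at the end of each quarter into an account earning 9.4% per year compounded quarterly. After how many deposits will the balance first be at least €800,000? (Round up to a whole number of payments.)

26 payments

Periodic rate r = 0.094/4 per quarter; n is counted in quarters.
Ordinary annuity FV: 800,000 = 23,380 × [((1+r)^n − 1)/r].
(1+r)^n = 1 + 800,000 × r / 23,380, so n = ln(1 + 800,000·r/23,380) / ln(1+r) = 25.40.
Round up to a whole number of payments: n = 26.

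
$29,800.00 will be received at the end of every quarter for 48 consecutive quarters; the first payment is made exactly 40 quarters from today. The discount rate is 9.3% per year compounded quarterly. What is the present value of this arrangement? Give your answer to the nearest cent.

$349,471.42

Ordinary annuity of 48 payments, first payment at period 40.
Periodic rate r = 0.093/4 per quarter; n is counted in quarters.
The ordinary-annuity PV formula values the stream one period before the first payment (period 39); discount that back 39 periods:
PV₀ = 29,800 × [1 − (1+r)^−48] / r × (1+r)^−39 = $349,471.42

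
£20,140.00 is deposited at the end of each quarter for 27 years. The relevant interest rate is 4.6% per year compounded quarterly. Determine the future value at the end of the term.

This is an ordinary annuity: 108 deposits of £20,140.00 at the end of each quarter.
Periodic rate r = 0.046/4 per quarter; n is counted in quarters.
FV = PMT × [((1+r)^n − 1)/r] = 20,140 × [(1+r)^108 − 1] / r = £4,269,817.74

£4,269,817.74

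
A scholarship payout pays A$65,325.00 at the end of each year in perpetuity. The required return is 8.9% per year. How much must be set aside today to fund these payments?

A$733,988.76

Periodic rate r = 0.089 per year.
Level perpetuity: PV = PMT / r = 65,325 / (0.089) = A$733,988.76.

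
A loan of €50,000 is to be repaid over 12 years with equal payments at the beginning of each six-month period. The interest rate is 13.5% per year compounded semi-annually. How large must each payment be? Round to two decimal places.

€3,994.59

Level annuity due; solve PV = PMT × [(1 − (1+r)^−n)/r] × (1+r) for PMT.
Periodic rate r = 0.135/2 per half-year; n is counted in half-years.
With n = 24: PMT = 50,000 / ([(1 − (1+r)^−n)/r] × (1+r)) = €3,994.59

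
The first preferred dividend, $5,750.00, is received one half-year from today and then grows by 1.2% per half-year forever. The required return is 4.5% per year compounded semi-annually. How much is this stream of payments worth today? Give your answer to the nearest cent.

Periodic rate r = 0.045/2 per half-year.
Growing perpetuity (Gordon): PV = PMT₁ / (r − g) = 5,750 / (r − 0.012) = $547,619.05.

$547,619.05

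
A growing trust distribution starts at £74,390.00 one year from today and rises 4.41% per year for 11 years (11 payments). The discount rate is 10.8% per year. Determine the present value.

£558,488.11

Periodic rate r = 0.108 per year.
Growing ordinary annuity: PV = PMT₁ × [1 − ((1+g)/(1+r))^n] / (r − g) = 74,390 × [1 − ((1+0.0441)/(1+r))^11] / (r − 0.0441) = £558,488.11.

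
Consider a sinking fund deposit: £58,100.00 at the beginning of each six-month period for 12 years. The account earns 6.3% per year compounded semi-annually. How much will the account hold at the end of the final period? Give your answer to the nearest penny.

£2,102,398.99

This is an annuity due: 24 deposits of £58,100.00 at the beginning of each six-month period.
Periodic rate r = 0.063/2 per half-year; n is counted in half-years.
FV = PMT × [((1+r)^n − 1)/r] × (1+r) = 58,100 × [(1+r)^24 − 1] / r × (1+r) = £2,102,398.99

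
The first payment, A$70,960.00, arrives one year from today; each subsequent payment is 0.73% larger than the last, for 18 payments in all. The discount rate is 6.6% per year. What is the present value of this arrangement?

Periodic rate r = 0.066 per year.
Growing ordinary annuity: PV = PMT₁ × [1 − ((1+g)/(1+r))^n] / (r − g) = 70,960 × [1 − ((1+0.0073)/(1+r))^18] / (r − 0.0073) = A$772,739.78.

A$772,739.78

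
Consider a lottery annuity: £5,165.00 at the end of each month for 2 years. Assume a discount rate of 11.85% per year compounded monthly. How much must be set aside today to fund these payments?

This is an ordinary annuity: 24 payments of £5,165.00 at the end of each month.
Periodic rate r = 0.1185/12 per month; n is counted in months.
PV = PMT × [(1 − (1+r)^−n)/r] = 5,165 × [1 − (1+r)^−24] / r = £109,885.54

£109,885.54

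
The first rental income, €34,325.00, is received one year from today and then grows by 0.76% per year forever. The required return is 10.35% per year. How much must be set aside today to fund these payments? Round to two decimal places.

€357,924.92

Periodic rate r = 0.1035 per year.
Growing perpetuity (Gordon): PV = PMT₁ / (r − g) = 34,325 / (r − 0.0076) = €357,924.92.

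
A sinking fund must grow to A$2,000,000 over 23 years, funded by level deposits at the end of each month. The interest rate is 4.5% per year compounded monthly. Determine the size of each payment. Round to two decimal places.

Level ordinary annuity; solve FV = PMT × [((1+r)^n − 1)/r] for PMT.
Periodic rate r = 0.045/12 per month; n is counted in months.
With n = 276: PMT = 2,000,000 / ([((1+r)^n − 1)/r]) = A$4,144.42

A$4,144.42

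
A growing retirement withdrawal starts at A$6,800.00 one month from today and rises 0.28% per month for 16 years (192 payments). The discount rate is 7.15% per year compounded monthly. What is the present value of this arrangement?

Periodic rate r = 0.0715/12 per month; n is counted in months.
Growing ordinary annuity: PV = PMT₁ × [1 − ((1+g)/(1+r))^n] / (r − g) = 6,800 × [1 − ((1+0.0028)/(1+r))^192] / (r − 0.0028) = A$975,854.47.

A$975,854.47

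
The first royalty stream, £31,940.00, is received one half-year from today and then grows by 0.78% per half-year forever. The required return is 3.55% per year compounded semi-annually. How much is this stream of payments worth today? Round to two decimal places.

Periodic rate r = 0.0355/2 per half-year.
Growing perpetuity (Gordon): PV = PMT₁ / (r − g) = 31,940 / (r − 0.0078) = £3,210,050.25.

£3,210,050.25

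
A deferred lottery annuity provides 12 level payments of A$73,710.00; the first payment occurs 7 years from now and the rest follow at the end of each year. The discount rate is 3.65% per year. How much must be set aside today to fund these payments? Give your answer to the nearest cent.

Ordinary annuity of 12 payments, first payment at period 7.
Periodic rate r = 0.0365 per year.
The ordinary-annuity PV formula values the stream one period before the first payment (period 6); discount that back 6 periods:
PV₀ = 73,710 × [1 − (1+r)^−12] / r × (1+r)^−6 = A$569,392.64

A$569,392.64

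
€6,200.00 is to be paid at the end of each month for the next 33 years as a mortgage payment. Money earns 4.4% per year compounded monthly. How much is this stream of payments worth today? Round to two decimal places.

This is an ordinary annuity: 396 payments of €6,200.00 at the end of each month.
Periodic rate r = 0.044/12 per month; n is counted in months.
PV = PMT × [(1 − (1+r)^−n)/r] = 6,200 × [1 − (1+r)^−396] / r = €1,294,011.97

€1,294,011.97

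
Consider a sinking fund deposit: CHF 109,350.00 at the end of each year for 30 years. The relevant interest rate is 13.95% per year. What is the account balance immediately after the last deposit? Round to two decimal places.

This is an ordinary annuity: 30 deposits of CHF 109,350.00 at the end of each year.
Periodic rate r = 0.1395 per year.
FV = PMT × [((1+r)^n − 1)/r] = 109,350 × [(1+r)^30 − 1] / r = CHF 38,632,302.93

CHF 38,632,302.93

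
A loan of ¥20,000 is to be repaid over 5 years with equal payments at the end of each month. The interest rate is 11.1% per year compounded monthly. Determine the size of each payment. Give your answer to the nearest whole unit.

Level ordinary annuity; solve PV = PMT × [(1 − (1+r)^−n)/r] for PMT.
Periodic rate r = 0.111/12 per month; n is counted in months.
With n = 60: PMT = 20,000 / ([(1 − (1+r)^−n)/r]) = ¥436

¥436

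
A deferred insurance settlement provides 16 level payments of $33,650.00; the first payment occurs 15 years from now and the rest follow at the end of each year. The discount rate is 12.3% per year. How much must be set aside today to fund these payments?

$45,494.40

Ordinary annuity of 16 payments, first payment at period 15.
Periodic rate r = 0.123 per year.
The ordinary-annuity PV formula values the stream one period before the first payment (period 14); discount that back 14 periods:
PV₀ = 33,650 × [1 − (1+r)^−16] / r × (1+r)^−14 = $45,494.40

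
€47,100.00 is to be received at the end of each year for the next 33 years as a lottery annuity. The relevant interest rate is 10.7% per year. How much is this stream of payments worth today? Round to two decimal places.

This is an ordinary annuity: 33 payments of €47,100.00 at the end of each year.
Periodic rate r = 0.107 per year.
PV = PMT × [(1 − (1+r)^−n)/r] = 47,100 × [1 − (1+r)^−33] / r = €424,813.67

€424,813.67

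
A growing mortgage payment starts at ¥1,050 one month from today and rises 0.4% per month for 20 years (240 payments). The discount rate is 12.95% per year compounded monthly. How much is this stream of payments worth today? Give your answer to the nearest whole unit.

Periodic rate r = 0.1295/12 per month; n is counted in months.
Growing ordinary annuity: PV = PMT₁ × [1 − ((1+g)/(1+r))^n] / (r − g) = 1,050 × [1 − ((1+0.004)/(1+r))^240] / (r − 0.004) = ¥123,946.

¥123,946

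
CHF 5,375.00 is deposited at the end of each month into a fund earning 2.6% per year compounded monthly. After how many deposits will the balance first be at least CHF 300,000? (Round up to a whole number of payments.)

53 payments

Periodic rate r = 0.026/12 per month; n is counted in months.
Ordinary annuity FV: 300,000 = 5,375 × [((1+r)^n − 1)/r].
(1+r)^n = 1 + 300,000 × r / 5,375, so n = ln(1 + 300,000·r/5,375) / ln(1+r) = 52.75.
Round up to a whole number of payments: n = 53.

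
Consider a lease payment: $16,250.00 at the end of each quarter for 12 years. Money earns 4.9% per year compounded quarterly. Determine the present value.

$587,089.53

This is an ordinary annuity: 48 payments of $16,250.00 at the end of each quarter.
Periodic rate r = 0.049/4 per quarter; n is counted in quarters.
PV = PMT × [(1 − (1+r)^−n)/r] = 16,250 × [1 − (1+r)^−48] / r = $587,089.53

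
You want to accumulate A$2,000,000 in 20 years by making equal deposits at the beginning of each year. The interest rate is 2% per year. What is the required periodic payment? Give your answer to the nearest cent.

Level annuity due; solve FV = PMT × [((1+r)^n − 1)/r] × (1+r) for PMT.
Periodic rate r = 0.02 per year.
With n = 20: PMT = 2,000,000 / ([((1+r)^n − 1)/r] × (1+r)) = A$80,699.45

A$80,699.45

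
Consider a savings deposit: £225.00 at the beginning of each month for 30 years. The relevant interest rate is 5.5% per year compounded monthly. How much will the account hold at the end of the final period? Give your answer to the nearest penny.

£206,504.84

This is an annuity due: 360 deposits of £225.00 at the beginning of each month.
Periodic rate r = 0.055/12 per month; n is counted in months.
FV = PMT × [((1+r)^n − 1)/r] × (1+r) = 225 × [(1+r)^360 − 1] / r × (1+r) = £206,504.84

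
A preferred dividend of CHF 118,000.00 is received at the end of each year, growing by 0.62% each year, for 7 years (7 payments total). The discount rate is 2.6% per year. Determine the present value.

Periodic rate r = 0.026 per year.
Growing ordinary annuity: PV = PMT₁ × [1 − ((1+g)/(1+r))^n] / (r − g) = 118,000 × [1 − ((1+0.0062)/(1+r))^7] / (r − 0.0062) = CHF 759,929.54.

CHF 759,929.54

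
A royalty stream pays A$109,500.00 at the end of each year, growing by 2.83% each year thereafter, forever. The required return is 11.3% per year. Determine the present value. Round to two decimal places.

A$1,292,798.11

Periodic rate r = 0.113 per year.
Growing perpetuity (Gordon): PV = PMT₁ / (r − g) = 109,500 / (r − 0.0283) = A$1,292,798.11.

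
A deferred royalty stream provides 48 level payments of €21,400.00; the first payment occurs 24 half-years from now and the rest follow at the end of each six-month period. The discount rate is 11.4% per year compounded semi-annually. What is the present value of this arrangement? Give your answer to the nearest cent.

Ordinary annuity of 48 payments, first payment at period 24.
Periodic rate r = 0.114/2 per half-year; n is counted in half-years.
The ordinary-annuity PV formula values the stream one period before the first payment (period 23); discount that back 23 periods:
PV₀ = 21,400 × [1 − (1+r)^−48] / r × (1+r)^−23 = €97,577.48

€97,577.48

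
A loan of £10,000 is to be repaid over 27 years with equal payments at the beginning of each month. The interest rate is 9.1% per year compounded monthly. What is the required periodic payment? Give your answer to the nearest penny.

£82.39

Level annuity due; solve PV = PMT × [(1 − (1+r)^−n)/r] × (1+r) for PMT.
Periodic rate r = 0.091/12 per month; n is counted in months.
With n = 324: PMT = 10,000 / ([(1 − (1+r)^−n)/r] × (1+r)) = £82.39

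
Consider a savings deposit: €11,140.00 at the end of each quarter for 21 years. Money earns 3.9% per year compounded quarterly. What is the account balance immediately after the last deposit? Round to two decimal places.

€1,438,774.46

This is an ordinary annuity: 84 deposits of €11,140.00 at the end of each quarter.
Periodic rate r = 0.039/4 per quarter; n is counted in quarters.
FV = PMT × [((1+r)^n − 1)/r] = 11,140 × [(1+r)^84 − 1] / r = €1,438,774.46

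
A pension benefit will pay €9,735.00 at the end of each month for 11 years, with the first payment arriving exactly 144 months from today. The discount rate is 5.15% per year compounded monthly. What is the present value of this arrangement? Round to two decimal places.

€530,928.72

Ordinary annuity of 132 payments, first payment at period 144.
Periodic rate r = 0.0515/12 per month; n is counted in months.
The ordinary-annuity PV formula values the stream one period before the first payment (period 143); discount that back 143 periods:
PV₀ = 9,735 × [1 − (1+r)^−132] / r × (1+r)^−143 = €530,928.72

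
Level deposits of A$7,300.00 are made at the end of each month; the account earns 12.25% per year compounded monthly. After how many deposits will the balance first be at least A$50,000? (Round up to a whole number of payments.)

Periodic rate r = 0.1225/12 per month; n is counted in months.
Ordinary annuity FV: 50,000 = 7,300 × [((1+r)^n − 1)/r].
(1+r)^n = 1 + 50,000 × r / 7,300, so n = ln(1 + 50,000·r/7,300) / ln(1+r) = 6.65.
Round up to a whole number of payments: n = 7.

7 payments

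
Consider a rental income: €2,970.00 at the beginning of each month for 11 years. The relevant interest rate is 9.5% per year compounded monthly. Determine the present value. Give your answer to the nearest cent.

€244,595.08

This is an annuity due: 132 payments of €2,970.00 at the beginning of each month.
Periodic rate r = 0.095/12 per month; n is counted in months.
PV = PMT × [(1 − (1+r)^−n)/r] × (1+r) = 2,970 × [1 − (1+r)^−132] / r × (1+r) = €244,595.08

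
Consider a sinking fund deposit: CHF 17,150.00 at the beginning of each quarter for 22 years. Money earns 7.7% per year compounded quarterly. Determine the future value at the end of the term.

This is an annuity due: 88 deposits of CHF 17,150.00 at the beginning of each quarter.
Periodic rate r = 0.077/4 per quarter; n is counted in quarters.
FV = PMT × [((1+r)^n − 1)/r] × (1+r) = 17,150 × [(1+r)^88 − 1] / r × (1+r) = CHF 3,953,969.20

CHF 3,953,969.20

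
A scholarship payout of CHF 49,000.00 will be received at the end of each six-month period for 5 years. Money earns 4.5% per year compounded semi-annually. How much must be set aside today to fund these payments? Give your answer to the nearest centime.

This is an ordinary annuity: 10 payments of CHF 49,000.00 at the end of each six-month period.
Periodic rate r = 0.045/2 per half-year; n is counted in half-years.
PV = PMT × [(1 − (1+r)^−n)/r] = 49,000 × [1 − (1+r)^−10] / r = CHF 434,444.60

CHF 434,444.60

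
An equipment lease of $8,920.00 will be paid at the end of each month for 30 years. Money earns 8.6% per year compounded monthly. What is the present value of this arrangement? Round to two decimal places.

$1,149,467.18

This is an ordinary annuity: 360 payments of $8,920.00 at the end of each month.
Periodic rate r = 0.086/12 per month; n is counted in months.
PV = PMT × [(1 − (1+r)^−n)/r] = 8,920 × [1 − (1+r)^−360] / r = $1,149,467.18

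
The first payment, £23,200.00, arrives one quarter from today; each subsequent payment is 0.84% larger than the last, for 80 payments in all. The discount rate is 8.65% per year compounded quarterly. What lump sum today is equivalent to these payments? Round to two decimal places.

Periodic rate r = 0.0865/4 per quarter; n is counted in quarters.
Growing ordinary annuity: PV = PMT₁ × [1 − ((1+g)/(1+r))^n] / (r − g) = 23,200 × [1 − ((1+0.0084)/(1+r))^80] / (r − 0.0084) = £1,135,669.84.

£1,135,669.84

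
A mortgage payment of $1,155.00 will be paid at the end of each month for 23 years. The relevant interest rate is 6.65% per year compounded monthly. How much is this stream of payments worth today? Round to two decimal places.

$163,076.83

This is an ordinary annuity: 276 payments of $1,155.00 at the end of each month.
Periodic rate r = 0.0665/12 per month; n is counted in months.
PV = PMT × [(1 − (1+r)^−n)/r] = 1,155 × [1 − (1+r)^−276] / r = $163,076.83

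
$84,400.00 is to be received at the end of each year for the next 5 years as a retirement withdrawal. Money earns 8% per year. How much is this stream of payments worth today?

This is an ordinary annuity: 5 payments of $84,400.00 at the end of each year.
Periodic rate r = 0.08 per year.
PV = PMT × [(1 − (1+r)^−n)/r] = 84,400 × [1 − (1+r)^−5] / r = $336,984.73

$336,984.73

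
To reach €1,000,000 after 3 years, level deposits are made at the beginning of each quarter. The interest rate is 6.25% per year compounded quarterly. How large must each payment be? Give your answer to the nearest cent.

Level annuity due; solve FV = PMT × [((1+r)^n − 1)/r] × (1+r) for PMT.
Periodic rate r = 0.0625/4 per quarter; n is counted in quarters.
With n = 12: PMT = 1,000,000 / ([((1+r)^n − 1)/r] × (1+r)) = €75,236.73

€75,236.73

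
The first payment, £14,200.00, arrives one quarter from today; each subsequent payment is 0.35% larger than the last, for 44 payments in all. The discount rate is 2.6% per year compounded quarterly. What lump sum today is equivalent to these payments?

Periodic rate r = 0.026/4 per quarter; n is counted in quarters.
Growing ordinary annuity: PV = PMT₁ × [1 − ((1+g)/(1+r))^n] / (r − g) = 14,200 × [1 − ((1+0.0035)/(1+r))^44] / (r − 0.0035) = £582,594.73.

£582,594.73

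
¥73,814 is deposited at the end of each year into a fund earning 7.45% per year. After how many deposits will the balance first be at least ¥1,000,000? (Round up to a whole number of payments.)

10 payments

Periodic rate r = 0.0745 per year.
Ordinary annuity FV: 1,000,000 = 73,814 × [((1+r)^n − 1)/r].
(1+r)^n = 1 + 1,000,000 × r / 73,814, so n = ln(1 + 1,000,000·r/73,814) / ln(1+r) = 9.71.
Round up to a whole number of payments: n = 10.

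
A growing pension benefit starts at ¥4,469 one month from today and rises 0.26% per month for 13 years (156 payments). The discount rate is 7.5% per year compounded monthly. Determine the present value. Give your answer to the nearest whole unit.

Periodic rate r = 0.075/12 per month; n is counted in months.
Growing ordinary annuity: PV = PMT₁ × [1 − ((1+g)/(1+r))^n] / (r − g) = 4,469 × [1 − ((1+0.0026)/(1+r))^156] / (r − 0.0026) = ¥529,808.

¥529,808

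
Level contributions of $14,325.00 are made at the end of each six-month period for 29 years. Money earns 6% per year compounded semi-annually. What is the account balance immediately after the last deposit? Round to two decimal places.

This is an ordinary annuity: 58 deposits of $14,325.00 at the end of each six-month period.
Periodic rate r = 0.06/2 per half-year; n is counted in half-years.
FV = PMT × [((1+r)^n − 1)/r] = 14,325 × [(1+r)^58 − 1] / r = $2,174,248.97

$2,174,248.97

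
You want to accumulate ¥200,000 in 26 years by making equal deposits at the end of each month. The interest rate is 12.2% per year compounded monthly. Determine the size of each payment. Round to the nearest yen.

Level ordinary annuity; solve FV = PMT × [((1+r)^n − 1)/r] for PMT.
Periodic rate r = 0.122/12 per month; n is counted in months.
With n = 312: PMT = 200,000 / ([((1+r)^n − 1)/r]) = ¥90

¥90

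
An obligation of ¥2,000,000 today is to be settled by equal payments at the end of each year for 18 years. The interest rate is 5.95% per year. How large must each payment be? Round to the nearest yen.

Level ordinary annuity; solve PV = PMT × [(1 − (1+r)^−n)/r] for PMT.
Periodic rate r = 0.0595 per year.
With n = 18: PMT = 2,000,000 / ([(1 − (1+r)^−n)/r]) = ¥184,020

¥184,020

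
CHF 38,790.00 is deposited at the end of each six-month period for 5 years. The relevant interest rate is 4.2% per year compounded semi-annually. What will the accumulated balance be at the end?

CHF 426,686.69

This is an ordinary annuity: 10 deposits of CHF 38,790.00 at the end of each six-month period.
Periodic rate r = 0.042/2 per half-year; n is counted in half-years.
FV = PMT × [((1+r)^n − 1)/r] = 38,790 × [(1+r)^10 − 1] / r = CHF 426,686.69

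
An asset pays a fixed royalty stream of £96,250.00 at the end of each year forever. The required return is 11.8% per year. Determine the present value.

£815,677.97

Periodic rate r = 0.118 per year.
Level perpetuity: PV = PMT / r = 96,250 / (0.118) = £815,677.97.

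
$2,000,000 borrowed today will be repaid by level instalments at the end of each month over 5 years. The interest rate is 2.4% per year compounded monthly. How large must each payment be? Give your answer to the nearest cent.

Level ordinary annuity; solve PV = PMT × [(1 − (1+r)^−n)/r] for PMT.
Periodic rate r = 0.024/12 per month; n is counted in months.
With n = 60: PMT = 2,000,000 / ([(1 − (1+r)^−n)/r]) = $35,406.61

$35,406.61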